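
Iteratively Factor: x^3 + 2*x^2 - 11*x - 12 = (x + 1)*(x^2 + x - 12) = (x - 3)*(x + 1)*(x + 4)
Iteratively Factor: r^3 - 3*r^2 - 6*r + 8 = (r + 2)*(r^2 - 5*r + 4) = (r - 4)*(r + 2)*(r - 1)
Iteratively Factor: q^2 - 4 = (q - 2)*(q + 2)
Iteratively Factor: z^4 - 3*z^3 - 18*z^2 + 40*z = (z + 4)*(z^3 - 7*z^2 + 10*z) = (z - 2)*(z + 4)*(z^2 - 5*z) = (z - 5)*(z - 2)*(z + 4)*(z)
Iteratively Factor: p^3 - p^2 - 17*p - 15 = (p + 3)*(p^2 - 4*p - 5) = (p - 5)*(p + 3)*(p + 1)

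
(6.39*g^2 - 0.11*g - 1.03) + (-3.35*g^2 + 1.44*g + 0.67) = 3.04*g^2 + 1.33*g - 0.36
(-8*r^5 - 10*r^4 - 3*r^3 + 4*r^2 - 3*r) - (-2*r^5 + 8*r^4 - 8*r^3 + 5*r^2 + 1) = -6*r^5 - 18*r^4 + 5*r^3 - r^2 - 3*r - 1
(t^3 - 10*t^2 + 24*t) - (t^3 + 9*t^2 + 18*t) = -19*t^2 + 6*t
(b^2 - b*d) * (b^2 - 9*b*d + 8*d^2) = b^4 - 10*b^3*d + 17*b^2*d^2 - 8*b*d^3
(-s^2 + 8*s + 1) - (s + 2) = -s^2 + 7*s - 1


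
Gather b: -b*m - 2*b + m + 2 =b*(-m - 2) + m + 2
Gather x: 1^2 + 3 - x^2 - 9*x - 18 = -x^2 - 9*x - 14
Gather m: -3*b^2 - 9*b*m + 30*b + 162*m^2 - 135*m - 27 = -3*b^2 + 30*b + 162*m^2 + m*(-9*b - 135) - 27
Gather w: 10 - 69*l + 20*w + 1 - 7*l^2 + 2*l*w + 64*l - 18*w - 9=-7*l^2 - 5*l + w*(2*l + 2) + 2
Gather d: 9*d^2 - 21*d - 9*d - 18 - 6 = 9*d^2 - 30*d - 24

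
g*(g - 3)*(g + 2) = g^3 - g^2 - 6*g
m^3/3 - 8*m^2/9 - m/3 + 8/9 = (m/3 + 1/3)*(m - 8/3)*(m - 1)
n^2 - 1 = (n - 1)*(n + 1)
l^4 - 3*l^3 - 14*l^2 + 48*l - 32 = (l - 4)*(l - 2)*(l - 1)*(l + 4)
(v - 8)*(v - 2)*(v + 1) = v^3 - 9*v^2 + 6*v + 16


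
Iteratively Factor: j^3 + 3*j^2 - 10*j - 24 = (j + 4)*(j^2 - j - 6) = (j + 2)*(j + 4)*(j - 3)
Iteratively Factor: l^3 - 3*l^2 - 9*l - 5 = (l + 1)*(l^2 - 4*l - 5) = (l - 5)*(l + 1)*(l + 1)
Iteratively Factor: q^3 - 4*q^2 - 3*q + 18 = (q + 2)*(q^2 - 6*q + 9) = (q - 3)*(q + 2)*(q - 3)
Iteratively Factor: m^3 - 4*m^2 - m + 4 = (m - 1)*(m^2 - 3*m - 4) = (m - 4)*(m - 1)*(m + 1)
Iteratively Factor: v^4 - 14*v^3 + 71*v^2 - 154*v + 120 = (v - 3)*(v^3 - 11*v^2 + 38*v - 40) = (v - 3)*(v - 2)*(v^2 - 9*v + 20) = (v - 4)*(v - 3)*(v - 2)*(v - 5)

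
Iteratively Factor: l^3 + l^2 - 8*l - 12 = (l + 2)*(l^2 - l - 6) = (l + 2)^2*(l - 3)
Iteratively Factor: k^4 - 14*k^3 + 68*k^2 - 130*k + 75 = (k - 5)*(k^3 - 9*k^2 + 23*k - 15) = (k - 5)*(k - 1)*(k^2 - 8*k + 15) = (k - 5)^2*(k - 1)*(k - 3)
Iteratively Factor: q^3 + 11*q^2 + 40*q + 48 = (q + 4)*(q^2 + 7*q + 12) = (q + 3)*(q + 4)*(q + 4)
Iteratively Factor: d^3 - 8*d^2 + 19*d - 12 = (d - 4)*(d^2 - 4*d + 3) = (d - 4)*(d - 1)*(d - 3)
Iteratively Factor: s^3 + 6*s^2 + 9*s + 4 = (s + 1)*(s^2 + 5*s + 4) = (s + 1)*(s + 4)*(s + 1)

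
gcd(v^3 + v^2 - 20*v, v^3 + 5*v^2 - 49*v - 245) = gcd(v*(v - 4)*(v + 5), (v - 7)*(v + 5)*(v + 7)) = v + 5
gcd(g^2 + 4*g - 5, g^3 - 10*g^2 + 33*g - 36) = 1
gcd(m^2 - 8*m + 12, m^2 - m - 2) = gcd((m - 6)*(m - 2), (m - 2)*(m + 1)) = m - 2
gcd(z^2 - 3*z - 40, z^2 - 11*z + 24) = z - 8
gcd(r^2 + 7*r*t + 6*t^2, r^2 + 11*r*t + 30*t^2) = r + 6*t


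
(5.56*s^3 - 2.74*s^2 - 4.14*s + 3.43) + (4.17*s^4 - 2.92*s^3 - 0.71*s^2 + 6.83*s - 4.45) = 4.17*s^4 + 2.64*s^3 - 3.45*s^2 + 2.69*s - 1.02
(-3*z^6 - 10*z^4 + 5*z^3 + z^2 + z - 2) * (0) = 0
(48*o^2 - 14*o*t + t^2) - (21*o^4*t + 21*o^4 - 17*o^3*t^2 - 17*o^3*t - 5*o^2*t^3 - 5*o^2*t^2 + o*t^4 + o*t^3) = -21*o^4*t - 21*o^4 + 17*o^3*t^2 + 17*o^3*t + 5*o^2*t^3 + 5*o^2*t^2 + 48*o^2 - o*t^4 - o*t^3 - 14*o*t + t^2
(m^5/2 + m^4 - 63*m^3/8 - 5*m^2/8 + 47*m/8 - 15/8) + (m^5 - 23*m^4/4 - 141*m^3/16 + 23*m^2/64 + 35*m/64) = 3*m^5/2 - 19*m^4/4 - 267*m^3/16 - 17*m^2/64 + 411*m/64 - 15/8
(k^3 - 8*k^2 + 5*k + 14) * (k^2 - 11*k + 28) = k^5 - 19*k^4 + 121*k^3 - 265*k^2 - 14*k + 392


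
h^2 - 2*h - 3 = (h - 3)*(h + 1)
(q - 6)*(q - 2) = q^2 - 8*q + 12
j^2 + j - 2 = (j - 1)*(j + 2)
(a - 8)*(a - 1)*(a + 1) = a^3 - 8*a^2 - a + 8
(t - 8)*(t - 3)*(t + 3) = t^3 - 8*t^2 - 9*t + 72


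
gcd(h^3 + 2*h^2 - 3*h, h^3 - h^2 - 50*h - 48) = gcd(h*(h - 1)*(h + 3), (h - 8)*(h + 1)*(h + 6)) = 1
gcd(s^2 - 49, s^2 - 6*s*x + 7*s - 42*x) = s + 7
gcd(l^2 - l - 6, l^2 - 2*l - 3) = l - 3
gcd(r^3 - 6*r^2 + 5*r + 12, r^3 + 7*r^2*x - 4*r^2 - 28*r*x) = r - 4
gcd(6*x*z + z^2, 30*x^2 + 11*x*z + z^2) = 6*x + z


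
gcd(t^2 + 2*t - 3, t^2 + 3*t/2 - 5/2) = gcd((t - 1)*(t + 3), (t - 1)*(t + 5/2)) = t - 1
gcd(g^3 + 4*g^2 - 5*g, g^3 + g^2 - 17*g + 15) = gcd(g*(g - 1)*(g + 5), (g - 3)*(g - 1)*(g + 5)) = g^2 + 4*g - 5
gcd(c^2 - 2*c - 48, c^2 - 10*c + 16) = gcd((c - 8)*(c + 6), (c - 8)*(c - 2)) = c - 8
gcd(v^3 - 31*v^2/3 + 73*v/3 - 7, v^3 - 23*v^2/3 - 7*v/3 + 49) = v^2 - 10*v + 21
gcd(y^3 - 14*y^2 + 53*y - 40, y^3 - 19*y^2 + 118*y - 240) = y^2 - 13*y + 40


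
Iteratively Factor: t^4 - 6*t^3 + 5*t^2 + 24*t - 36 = (t - 3)*(t^3 - 3*t^2 - 4*t + 12) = (t - 3)*(t - 2)*(t^2 - t - 6) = (t - 3)^2*(t - 2)*(t + 2)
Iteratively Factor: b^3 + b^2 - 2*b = (b + 2)*(b^2 - b) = b*(b + 2)*(b - 1)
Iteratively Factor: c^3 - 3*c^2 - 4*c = (c - 4)*(c^2 + c) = (c - 4)*(c + 1)*(c)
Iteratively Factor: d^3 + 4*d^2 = (d + 4)*(d^2) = d*(d + 4)*(d)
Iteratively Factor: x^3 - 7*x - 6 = (x - 3)*(x^2 + 3*x + 2) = (x - 3)*(x + 1)*(x + 2)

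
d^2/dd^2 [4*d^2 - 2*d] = 8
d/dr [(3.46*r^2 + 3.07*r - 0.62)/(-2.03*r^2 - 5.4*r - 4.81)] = (-12.4519*r^2 - 35.8024*r - 18.1147)/(4.1209*r^4 + 21.924*r^3 + 48.6886*r^2 + 51.948*r + 23.1361)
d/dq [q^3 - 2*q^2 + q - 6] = 3*q^2 - 4*q + 1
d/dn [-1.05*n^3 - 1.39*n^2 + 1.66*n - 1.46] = -3.15*n^2 - 2.78*n + 1.66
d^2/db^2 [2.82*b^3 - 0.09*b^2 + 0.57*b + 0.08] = 16.92*b - 0.18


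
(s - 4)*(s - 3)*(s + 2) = s^3 - 5*s^2 - 2*s + 24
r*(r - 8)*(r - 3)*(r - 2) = r^4 - 13*r^3 + 46*r^2 - 48*r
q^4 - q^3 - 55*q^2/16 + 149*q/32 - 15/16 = (q - 3/2)*(q - 5/4)*(q - 1/4)*(q + 2)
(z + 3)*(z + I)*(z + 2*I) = z^3 + 3*z^2 + 3*I*z^2 - 2*z + 9*I*z - 6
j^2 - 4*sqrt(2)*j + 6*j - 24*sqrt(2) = (j + 6)*(j - 4*sqrt(2))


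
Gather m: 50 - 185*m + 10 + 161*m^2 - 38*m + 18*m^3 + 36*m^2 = 18*m^3 + 197*m^2 - 223*m + 60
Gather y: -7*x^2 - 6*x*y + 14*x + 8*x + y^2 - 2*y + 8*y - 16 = -7*x^2 + 22*x + y^2 + y*(6 - 6*x) - 16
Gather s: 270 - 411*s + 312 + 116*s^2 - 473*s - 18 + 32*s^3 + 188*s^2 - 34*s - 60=32*s^3 + 304*s^2 - 918*s + 504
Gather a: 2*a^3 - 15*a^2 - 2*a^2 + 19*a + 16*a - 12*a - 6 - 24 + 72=2*a^3 - 17*a^2 + 23*a + 42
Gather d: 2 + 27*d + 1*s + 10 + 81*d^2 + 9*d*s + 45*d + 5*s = 81*d^2 + d*(9*s + 72) + 6*s + 12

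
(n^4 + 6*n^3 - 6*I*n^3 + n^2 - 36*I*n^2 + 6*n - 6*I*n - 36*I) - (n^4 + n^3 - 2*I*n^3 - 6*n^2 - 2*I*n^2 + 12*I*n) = 5*n^3 - 4*I*n^3 + 7*n^2 - 34*I*n^2 + 6*n - 18*I*n - 36*I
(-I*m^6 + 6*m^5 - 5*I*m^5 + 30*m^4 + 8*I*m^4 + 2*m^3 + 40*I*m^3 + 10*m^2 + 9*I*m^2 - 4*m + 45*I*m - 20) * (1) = -I*m^6 + 6*m^5 - 5*I*m^5 + 30*m^4 + 8*I*m^4 + 2*m^3 + 40*I*m^3 + 10*m^2 + 9*I*m^2 - 4*m + 45*I*m - 20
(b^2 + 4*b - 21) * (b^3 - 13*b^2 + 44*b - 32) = b^5 - 9*b^4 - 29*b^3 + 417*b^2 - 1052*b + 672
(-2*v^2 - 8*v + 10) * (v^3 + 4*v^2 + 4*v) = -2*v^5 - 16*v^4 - 30*v^3 + 8*v^2 + 40*v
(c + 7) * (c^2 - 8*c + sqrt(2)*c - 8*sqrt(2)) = c^3 - c^2 + sqrt(2)*c^2 - 56*c - sqrt(2)*c - 56*sqrt(2)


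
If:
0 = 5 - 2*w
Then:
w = 5/2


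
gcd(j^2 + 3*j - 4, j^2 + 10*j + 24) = j + 4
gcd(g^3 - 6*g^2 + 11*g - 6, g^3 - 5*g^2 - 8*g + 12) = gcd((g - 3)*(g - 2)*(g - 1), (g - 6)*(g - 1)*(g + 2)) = g - 1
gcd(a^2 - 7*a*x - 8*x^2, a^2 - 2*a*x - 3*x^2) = a + x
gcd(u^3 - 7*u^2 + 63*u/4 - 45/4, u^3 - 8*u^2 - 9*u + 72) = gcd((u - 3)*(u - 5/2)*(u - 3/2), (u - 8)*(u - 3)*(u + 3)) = u - 3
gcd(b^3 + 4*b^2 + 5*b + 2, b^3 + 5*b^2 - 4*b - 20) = b + 2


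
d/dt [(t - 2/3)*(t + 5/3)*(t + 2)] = 3*t^2 + 6*t + 8/9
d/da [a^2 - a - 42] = 2*a - 1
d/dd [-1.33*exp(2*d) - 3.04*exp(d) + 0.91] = (-2.66*exp(d) - 3.04)*exp(d)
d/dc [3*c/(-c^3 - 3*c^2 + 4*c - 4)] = 3*(2*c^3 + 3*c^2 - 4)/(c^6 + 6*c^5 + c^4 - 16*c^3 + 40*c^2 - 32*c + 16)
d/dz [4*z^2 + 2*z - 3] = 8*z + 2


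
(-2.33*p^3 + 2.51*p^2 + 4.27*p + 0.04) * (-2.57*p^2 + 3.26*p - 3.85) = 5.9881*p^5 - 14.0465*p^4 + 6.1792*p^3 + 4.1539*p^2 - 16.3091*p - 0.154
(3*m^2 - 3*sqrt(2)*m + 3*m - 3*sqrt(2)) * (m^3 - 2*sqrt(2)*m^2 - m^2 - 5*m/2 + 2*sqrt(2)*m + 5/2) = 3*m^5 - 9*sqrt(2)*m^4 + 3*m^3/2 + 33*sqrt(2)*m^2/2 - 9*m/2 - 15*sqrt(2)/2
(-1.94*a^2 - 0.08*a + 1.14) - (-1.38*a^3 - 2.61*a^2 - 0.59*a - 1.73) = 1.38*a^3 + 0.67*a^2 + 0.51*a + 2.87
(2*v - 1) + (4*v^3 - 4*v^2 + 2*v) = 4*v^3 - 4*v^2 + 4*v - 1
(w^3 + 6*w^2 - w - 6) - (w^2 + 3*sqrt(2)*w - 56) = w^3 + 5*w^2 - 3*sqrt(2)*w - w + 50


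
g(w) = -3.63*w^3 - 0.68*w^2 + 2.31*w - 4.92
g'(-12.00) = -1549.53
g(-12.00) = 6142.08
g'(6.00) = -397.89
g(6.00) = -799.62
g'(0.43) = -0.29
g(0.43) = -4.34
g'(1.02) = -10.41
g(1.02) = -7.12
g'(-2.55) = -65.03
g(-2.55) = 44.96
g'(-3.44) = -121.88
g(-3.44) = 126.86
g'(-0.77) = -3.10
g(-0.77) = -5.44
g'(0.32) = 0.76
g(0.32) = -4.37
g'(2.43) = -65.30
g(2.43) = -55.41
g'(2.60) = -74.84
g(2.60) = -67.31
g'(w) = -10.89*w^2 - 1.36*w + 2.31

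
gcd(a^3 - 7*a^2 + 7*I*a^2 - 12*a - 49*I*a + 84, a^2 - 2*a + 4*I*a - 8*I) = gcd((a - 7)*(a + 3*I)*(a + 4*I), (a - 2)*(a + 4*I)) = a + 4*I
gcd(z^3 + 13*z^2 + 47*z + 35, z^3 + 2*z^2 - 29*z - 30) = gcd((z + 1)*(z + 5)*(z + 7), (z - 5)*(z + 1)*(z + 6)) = z + 1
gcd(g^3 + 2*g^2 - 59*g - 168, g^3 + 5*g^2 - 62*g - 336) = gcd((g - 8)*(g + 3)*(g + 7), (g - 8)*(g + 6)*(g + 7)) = g^2 - g - 56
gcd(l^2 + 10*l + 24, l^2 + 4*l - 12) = l + 6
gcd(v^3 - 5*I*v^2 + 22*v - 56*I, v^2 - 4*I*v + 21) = v - 7*I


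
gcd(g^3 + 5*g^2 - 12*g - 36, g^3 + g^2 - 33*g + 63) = g - 3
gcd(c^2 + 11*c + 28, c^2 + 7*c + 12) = c + 4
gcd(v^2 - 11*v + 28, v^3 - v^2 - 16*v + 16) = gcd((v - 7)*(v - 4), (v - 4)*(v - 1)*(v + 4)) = v - 4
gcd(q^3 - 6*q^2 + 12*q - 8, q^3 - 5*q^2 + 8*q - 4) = q^2 - 4*q + 4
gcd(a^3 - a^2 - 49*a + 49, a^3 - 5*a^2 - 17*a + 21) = a^2 - 8*a + 7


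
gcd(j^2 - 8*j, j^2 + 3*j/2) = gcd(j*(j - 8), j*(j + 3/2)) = j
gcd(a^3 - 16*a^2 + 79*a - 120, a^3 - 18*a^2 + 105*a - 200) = a^2 - 13*a + 40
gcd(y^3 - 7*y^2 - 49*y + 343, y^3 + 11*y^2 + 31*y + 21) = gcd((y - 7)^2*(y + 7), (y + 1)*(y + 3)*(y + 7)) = y + 7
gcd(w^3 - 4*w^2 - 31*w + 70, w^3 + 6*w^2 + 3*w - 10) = w + 5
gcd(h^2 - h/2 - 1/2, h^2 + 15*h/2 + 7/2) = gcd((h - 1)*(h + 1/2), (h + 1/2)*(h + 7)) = h + 1/2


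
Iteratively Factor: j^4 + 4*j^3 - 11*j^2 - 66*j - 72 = (j + 3)*(j^3 + j^2 - 14*j - 24) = (j + 3)^2*(j^2 - 2*j - 8) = (j - 4)*(j + 3)^2*(j + 2)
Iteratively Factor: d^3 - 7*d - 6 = (d + 1)*(d^2 - d - 6) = (d - 3)*(d + 1)*(d + 2)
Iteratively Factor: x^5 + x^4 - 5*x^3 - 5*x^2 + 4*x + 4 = (x + 1)*(x^4 - 5*x^2 + 4) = (x - 1)*(x + 1)*(x^3 + x^2 - 4*x - 4) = (x - 1)*(x + 1)^2*(x^2 - 4) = (x - 2)*(x - 1)*(x + 1)^2*(x + 2)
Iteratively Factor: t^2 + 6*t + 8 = (t + 2)*(t + 4)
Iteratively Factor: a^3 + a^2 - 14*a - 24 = (a + 2)*(a^2 - a - 12) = (a - 4)*(a + 2)*(a + 3)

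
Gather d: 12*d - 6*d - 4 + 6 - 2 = 6*d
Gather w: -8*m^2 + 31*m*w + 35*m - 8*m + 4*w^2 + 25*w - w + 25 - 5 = -8*m^2 + 27*m + 4*w^2 + w*(31*m + 24) + 20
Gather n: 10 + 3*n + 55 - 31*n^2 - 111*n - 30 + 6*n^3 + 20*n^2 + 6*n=6*n^3 - 11*n^2 - 102*n + 35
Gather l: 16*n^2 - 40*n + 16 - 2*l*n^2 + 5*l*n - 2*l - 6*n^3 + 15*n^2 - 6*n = l*(-2*n^2 + 5*n - 2) - 6*n^3 + 31*n^2 - 46*n + 16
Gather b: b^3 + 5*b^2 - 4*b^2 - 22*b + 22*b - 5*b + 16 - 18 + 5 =b^3 + b^2 - 5*b + 3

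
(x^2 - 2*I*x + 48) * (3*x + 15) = 3*x^3 + 15*x^2 - 6*I*x^2 + 144*x - 30*I*x + 720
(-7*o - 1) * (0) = 0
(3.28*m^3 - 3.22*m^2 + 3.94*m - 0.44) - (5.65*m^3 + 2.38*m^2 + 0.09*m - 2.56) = -2.37*m^3 - 5.6*m^2 + 3.85*m + 2.12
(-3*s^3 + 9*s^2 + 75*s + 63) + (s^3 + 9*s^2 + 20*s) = -2*s^3 + 18*s^2 + 95*s + 63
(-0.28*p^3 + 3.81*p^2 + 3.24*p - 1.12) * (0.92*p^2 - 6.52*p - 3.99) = -0.2576*p^5 + 5.3308*p^4 - 20.7432*p^3 - 37.3571*p^2 - 5.6252*p + 4.4688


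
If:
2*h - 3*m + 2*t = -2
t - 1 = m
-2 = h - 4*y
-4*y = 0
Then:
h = -2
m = 0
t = 1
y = 0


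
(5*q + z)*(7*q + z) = 35*q^2 + 12*q*z + z^2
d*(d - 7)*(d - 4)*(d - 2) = d^4 - 13*d^3 + 50*d^2 - 56*d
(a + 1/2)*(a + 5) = a^2 + 11*a/2 + 5/2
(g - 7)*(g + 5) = g^2 - 2*g - 35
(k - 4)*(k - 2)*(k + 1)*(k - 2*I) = k^4 - 5*k^3 - 2*I*k^3 + 2*k^2 + 10*I*k^2 + 8*k - 4*I*k - 16*I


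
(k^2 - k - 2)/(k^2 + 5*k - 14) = (k + 1)/(k + 7)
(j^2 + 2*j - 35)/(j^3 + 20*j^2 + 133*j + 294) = (j - 5)/(j^2 + 13*j + 42)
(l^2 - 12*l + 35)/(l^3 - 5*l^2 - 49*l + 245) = 1/(l + 7)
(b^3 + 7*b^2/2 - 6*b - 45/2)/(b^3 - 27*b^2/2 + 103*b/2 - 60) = (b^2 + 6*b + 9)/(b^2 - 11*b + 24)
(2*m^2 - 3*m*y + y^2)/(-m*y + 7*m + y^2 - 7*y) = (-2*m + y)/(y - 7)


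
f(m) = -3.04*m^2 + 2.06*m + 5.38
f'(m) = 2.06 - 6.08*m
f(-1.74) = -7.41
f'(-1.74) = 12.64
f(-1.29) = -2.34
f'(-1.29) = 9.90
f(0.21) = 5.68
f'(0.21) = 0.78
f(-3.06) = -29.39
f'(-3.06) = 20.66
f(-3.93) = -49.67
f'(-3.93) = 25.95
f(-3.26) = -33.64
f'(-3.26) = 21.88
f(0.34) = 5.73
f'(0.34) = -0.01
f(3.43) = -23.32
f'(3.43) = -18.79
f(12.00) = -407.66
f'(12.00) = -70.90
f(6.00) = -91.70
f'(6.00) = -34.42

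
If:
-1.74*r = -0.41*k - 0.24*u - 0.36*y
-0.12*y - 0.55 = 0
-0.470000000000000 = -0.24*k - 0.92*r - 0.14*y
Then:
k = 4.34360845495722 - 0.277805737292401*u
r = 0.0724710619023654*u + 0.075218084214058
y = -4.58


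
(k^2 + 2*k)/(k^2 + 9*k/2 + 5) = 2*k/(2*k + 5)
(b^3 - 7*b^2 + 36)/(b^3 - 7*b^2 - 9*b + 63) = (b^2 - 4*b - 12)/(b^2 - 4*b - 21)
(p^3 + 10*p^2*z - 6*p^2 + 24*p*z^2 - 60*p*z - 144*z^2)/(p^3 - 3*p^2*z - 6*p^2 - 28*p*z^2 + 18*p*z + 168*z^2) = (-p - 6*z)/(-p + 7*z)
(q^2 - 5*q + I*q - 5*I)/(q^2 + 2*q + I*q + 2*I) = (q - 5)/(q + 2)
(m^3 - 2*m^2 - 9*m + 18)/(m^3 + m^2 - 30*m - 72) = (m^2 - 5*m + 6)/(m^2 - 2*m - 24)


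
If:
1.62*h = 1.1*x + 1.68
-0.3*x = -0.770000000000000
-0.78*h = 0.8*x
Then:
No Solution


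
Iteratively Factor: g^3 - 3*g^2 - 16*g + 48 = (g - 4)*(g^2 + g - 12) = (g - 4)*(g - 3)*(g + 4)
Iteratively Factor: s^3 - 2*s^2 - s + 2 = (s - 2)*(s^2 - 1) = (s - 2)*(s - 1)*(s + 1)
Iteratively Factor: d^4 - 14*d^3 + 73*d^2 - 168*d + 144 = (d - 4)*(d^3 - 10*d^2 + 33*d - 36) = (d - 4)*(d - 3)*(d^2 - 7*d + 12) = (d - 4)*(d - 3)^2*(d - 4)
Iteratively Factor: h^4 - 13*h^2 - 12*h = (h + 1)*(h^3 - h^2 - 12*h) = (h + 1)*(h + 3)*(h^2 - 4*h) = (h - 4)*(h + 1)*(h + 3)*(h)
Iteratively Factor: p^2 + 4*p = (p + 4)*(p)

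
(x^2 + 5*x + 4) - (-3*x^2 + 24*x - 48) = 4*x^2 - 19*x + 52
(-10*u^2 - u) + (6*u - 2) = -10*u^2 + 5*u - 2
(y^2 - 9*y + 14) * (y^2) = y^4 - 9*y^3 + 14*y^2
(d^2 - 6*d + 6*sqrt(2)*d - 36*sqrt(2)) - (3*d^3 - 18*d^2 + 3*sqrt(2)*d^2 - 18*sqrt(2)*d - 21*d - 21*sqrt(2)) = -3*d^3 - 3*sqrt(2)*d^2 + 19*d^2 + 15*d + 24*sqrt(2)*d - 15*sqrt(2)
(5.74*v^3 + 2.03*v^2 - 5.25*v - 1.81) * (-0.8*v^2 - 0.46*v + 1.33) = -4.592*v^5 - 4.2644*v^4 + 10.9004*v^3 + 6.5629*v^2 - 6.1499*v - 2.4073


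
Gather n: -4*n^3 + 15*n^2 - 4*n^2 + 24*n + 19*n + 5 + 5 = -4*n^3 + 11*n^2 + 43*n + 10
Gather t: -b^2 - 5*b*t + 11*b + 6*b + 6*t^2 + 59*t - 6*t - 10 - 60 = -b^2 + 17*b + 6*t^2 + t*(53 - 5*b) - 70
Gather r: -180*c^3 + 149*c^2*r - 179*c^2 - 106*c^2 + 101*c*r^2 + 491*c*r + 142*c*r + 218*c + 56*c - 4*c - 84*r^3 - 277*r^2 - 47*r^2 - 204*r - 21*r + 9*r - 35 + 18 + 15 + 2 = -180*c^3 - 285*c^2 + 270*c - 84*r^3 + r^2*(101*c - 324) + r*(149*c^2 + 633*c - 216)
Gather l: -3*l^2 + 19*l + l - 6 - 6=-3*l^2 + 20*l - 12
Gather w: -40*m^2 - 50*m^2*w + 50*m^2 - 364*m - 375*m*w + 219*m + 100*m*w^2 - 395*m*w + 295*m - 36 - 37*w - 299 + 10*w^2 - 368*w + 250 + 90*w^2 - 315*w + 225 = 10*m^2 + 150*m + w^2*(100*m + 100) + w*(-50*m^2 - 770*m - 720) + 140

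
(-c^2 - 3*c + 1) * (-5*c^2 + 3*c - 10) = 5*c^4 + 12*c^3 - 4*c^2 + 33*c - 10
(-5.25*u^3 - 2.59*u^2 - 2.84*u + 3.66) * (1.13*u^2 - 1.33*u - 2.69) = -5.9325*u^5 + 4.0558*u^4 + 14.358*u^3 + 14.8801*u^2 + 2.7718*u - 9.8454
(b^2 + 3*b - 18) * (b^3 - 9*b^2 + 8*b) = b^5 - 6*b^4 - 37*b^3 + 186*b^2 - 144*b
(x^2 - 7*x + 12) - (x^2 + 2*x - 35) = 47 - 9*x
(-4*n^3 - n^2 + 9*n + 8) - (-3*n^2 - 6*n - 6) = -4*n^3 + 2*n^2 + 15*n + 14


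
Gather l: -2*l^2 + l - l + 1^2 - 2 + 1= -2*l^2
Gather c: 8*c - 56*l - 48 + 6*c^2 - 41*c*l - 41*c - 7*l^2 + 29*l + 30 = 6*c^2 + c*(-41*l - 33) - 7*l^2 - 27*l - 18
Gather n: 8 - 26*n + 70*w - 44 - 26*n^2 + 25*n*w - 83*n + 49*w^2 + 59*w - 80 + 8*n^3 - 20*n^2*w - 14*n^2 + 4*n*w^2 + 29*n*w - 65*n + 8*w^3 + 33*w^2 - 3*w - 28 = 8*n^3 + n^2*(-20*w - 40) + n*(4*w^2 + 54*w - 174) + 8*w^3 + 82*w^2 + 126*w - 144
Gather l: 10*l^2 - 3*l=10*l^2 - 3*l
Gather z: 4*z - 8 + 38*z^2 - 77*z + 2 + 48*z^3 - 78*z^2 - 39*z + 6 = 48*z^3 - 40*z^2 - 112*z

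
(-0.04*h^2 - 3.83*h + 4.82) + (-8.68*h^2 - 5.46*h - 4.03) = -8.72*h^2 - 9.29*h + 0.79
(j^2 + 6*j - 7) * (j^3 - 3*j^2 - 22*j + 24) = j^5 + 3*j^4 - 47*j^3 - 87*j^2 + 298*j - 168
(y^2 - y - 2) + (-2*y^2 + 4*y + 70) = -y^2 + 3*y + 68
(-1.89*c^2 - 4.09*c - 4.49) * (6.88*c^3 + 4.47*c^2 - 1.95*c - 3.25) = -13.0032*c^5 - 36.5875*c^4 - 45.488*c^3 - 5.9523*c^2 + 22.048*c + 14.5925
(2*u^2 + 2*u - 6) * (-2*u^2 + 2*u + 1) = -4*u^4 + 18*u^2 - 10*u - 6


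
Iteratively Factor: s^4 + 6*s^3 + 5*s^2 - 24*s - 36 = (s + 3)*(s^3 + 3*s^2 - 4*s - 12) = (s + 3)^2*(s^2 - 4) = (s + 2)*(s + 3)^2*(s - 2)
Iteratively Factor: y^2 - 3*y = (y)*(y - 3)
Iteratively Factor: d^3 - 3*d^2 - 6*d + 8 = (d - 1)*(d^2 - 2*d - 8) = (d - 4)*(d - 1)*(d + 2)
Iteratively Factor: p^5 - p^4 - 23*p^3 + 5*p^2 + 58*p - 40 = (p - 5)*(p^4 + 4*p^3 - 3*p^2 - 10*p + 8) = (p - 5)*(p - 1)*(p^3 + 5*p^2 + 2*p - 8) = (p - 5)*(p - 1)^2*(p^2 + 6*p + 8) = (p - 5)*(p - 1)^2*(p + 2)*(p + 4)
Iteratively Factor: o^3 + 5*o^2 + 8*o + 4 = (o + 1)*(o^2 + 4*o + 4) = (o + 1)*(o + 2)*(o + 2)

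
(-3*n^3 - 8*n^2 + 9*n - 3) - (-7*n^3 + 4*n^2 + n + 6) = 4*n^3 - 12*n^2 + 8*n - 9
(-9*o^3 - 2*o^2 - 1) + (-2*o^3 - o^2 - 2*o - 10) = -11*o^3 - 3*o^2 - 2*o - 11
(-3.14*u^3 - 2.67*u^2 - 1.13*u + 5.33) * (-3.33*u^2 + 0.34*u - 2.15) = 10.4562*u^5 + 7.8235*u^4 + 9.6061*u^3 - 12.3926*u^2 + 4.2417*u - 11.4595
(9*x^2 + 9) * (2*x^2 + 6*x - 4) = 18*x^4 + 54*x^3 - 18*x^2 + 54*x - 36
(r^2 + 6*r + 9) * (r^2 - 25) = r^4 + 6*r^3 - 16*r^2 - 150*r - 225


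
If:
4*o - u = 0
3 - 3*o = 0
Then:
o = 1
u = 4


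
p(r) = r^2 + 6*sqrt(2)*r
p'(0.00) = 8.49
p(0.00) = 0.00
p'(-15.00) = -21.51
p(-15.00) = 97.72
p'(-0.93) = 6.63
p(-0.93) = -7.03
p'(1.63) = 11.75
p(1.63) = 16.49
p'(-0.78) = 6.93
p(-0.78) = -6.01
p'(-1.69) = 5.11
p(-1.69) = -11.48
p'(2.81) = 14.11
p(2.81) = 31.74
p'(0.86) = 10.21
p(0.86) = 8.04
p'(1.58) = 11.65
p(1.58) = 15.90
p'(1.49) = 11.47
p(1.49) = 14.86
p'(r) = 2*r + 6*sqrt(2)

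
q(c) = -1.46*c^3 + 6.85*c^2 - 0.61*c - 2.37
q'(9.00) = -232.09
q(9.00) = -517.35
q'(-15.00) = -1191.61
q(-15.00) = 6475.53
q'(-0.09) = -1.88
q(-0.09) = -2.26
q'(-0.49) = -8.37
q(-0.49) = -0.25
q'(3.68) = -9.51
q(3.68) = 15.39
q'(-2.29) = -54.95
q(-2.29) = 52.48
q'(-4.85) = -170.08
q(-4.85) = 328.28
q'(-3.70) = -111.26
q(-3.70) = 167.62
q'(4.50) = -27.66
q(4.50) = 0.56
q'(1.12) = 9.24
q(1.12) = 3.49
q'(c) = -4.38*c^2 + 13.7*c - 0.61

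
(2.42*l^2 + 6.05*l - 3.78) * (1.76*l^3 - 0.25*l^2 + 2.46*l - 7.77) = 4.2592*l^5 + 10.043*l^4 - 2.2121*l^3 - 2.9754*l^2 - 56.3073*l + 29.3706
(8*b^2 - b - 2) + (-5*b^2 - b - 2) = 3*b^2 - 2*b - 4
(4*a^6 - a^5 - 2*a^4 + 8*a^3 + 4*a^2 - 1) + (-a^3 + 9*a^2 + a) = 4*a^6 - a^5 - 2*a^4 + 7*a^3 + 13*a^2 + a - 1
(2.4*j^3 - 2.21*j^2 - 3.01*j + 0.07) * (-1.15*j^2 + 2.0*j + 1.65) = -2.76*j^5 + 7.3415*j^4 + 3.0015*j^3 - 9.747*j^2 - 4.8265*j + 0.1155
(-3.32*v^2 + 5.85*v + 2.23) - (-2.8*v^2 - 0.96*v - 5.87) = -0.52*v^2 + 6.81*v + 8.1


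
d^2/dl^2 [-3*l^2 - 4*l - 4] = -6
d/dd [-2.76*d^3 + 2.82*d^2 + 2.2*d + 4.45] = -8.28*d^2 + 5.64*d + 2.2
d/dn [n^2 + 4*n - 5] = 2*n + 4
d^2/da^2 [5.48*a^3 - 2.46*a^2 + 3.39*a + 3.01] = 32.88*a - 4.92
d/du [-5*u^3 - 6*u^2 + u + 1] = -15*u^2 - 12*u + 1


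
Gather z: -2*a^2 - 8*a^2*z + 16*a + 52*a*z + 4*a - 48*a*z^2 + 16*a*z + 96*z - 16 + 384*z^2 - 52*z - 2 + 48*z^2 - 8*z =-2*a^2 + 20*a + z^2*(432 - 48*a) + z*(-8*a^2 + 68*a + 36) - 18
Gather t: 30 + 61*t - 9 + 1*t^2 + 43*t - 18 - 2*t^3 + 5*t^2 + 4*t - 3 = -2*t^3 + 6*t^2 + 108*t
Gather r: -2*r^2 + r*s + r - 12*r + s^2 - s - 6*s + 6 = -2*r^2 + r*(s - 11) + s^2 - 7*s + 6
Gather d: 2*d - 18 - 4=2*d - 22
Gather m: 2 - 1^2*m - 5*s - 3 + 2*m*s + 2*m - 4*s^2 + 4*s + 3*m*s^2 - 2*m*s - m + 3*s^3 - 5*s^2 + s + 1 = 3*m*s^2 + 3*s^3 - 9*s^2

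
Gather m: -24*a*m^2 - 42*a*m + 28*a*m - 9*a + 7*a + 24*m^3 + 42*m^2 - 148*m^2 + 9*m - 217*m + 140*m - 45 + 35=-2*a + 24*m^3 + m^2*(-24*a - 106) + m*(-14*a - 68) - 10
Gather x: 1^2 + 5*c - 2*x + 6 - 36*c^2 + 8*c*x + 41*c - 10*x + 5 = -36*c^2 + 46*c + x*(8*c - 12) + 12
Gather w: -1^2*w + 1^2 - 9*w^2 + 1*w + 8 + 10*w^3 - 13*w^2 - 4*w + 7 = 10*w^3 - 22*w^2 - 4*w + 16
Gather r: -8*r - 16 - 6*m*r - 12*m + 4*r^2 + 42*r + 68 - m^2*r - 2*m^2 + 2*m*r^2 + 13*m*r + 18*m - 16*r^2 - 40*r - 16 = -2*m^2 + 6*m + r^2*(2*m - 12) + r*(-m^2 + 7*m - 6) + 36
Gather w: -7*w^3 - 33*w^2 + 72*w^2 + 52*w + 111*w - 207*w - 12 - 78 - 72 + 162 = -7*w^3 + 39*w^2 - 44*w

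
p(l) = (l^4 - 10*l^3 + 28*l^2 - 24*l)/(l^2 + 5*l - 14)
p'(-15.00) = -32.20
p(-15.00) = 669.38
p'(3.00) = -0.81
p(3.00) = -0.90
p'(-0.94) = 5.42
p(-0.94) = -3.16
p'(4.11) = -0.14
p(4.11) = -1.48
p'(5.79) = 1.59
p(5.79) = -0.36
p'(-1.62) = 10.06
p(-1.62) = -8.31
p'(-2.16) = 15.64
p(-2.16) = -15.15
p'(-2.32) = 17.75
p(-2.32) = -17.82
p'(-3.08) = 32.14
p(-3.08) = -36.24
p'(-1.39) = 8.24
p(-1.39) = -6.21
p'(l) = (-2*l - 5)*(l^4 - 10*l^3 + 28*l^2 - 24*l)/(l^2 + 5*l - 14)^2 + (4*l^3 - 30*l^2 + 56*l - 24)/(l^2 + 5*l - 14)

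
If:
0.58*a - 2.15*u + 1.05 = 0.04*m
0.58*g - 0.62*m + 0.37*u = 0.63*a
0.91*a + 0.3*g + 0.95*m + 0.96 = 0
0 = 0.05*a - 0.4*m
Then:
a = -0.64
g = -0.99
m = -0.08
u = 0.32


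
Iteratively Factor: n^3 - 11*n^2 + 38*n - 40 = (n - 4)*(n^2 - 7*n + 10) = (n - 5)*(n - 4)*(n - 2)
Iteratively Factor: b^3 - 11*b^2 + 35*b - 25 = (b - 1)*(b^2 - 10*b + 25) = (b - 5)*(b - 1)*(b - 5)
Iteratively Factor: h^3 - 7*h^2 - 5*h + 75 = (h - 5)*(h^2 - 2*h - 15) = (h - 5)^2*(h + 3)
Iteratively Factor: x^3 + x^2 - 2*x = (x)*(x^2 + x - 2) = x*(x - 1)*(x + 2)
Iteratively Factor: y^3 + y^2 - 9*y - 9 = (y + 3)*(y^2 - 2*y - 3) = (y - 3)*(y + 3)*(y + 1)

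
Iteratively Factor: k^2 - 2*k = (k)*(k - 2)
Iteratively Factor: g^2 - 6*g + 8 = (g - 4)*(g - 2)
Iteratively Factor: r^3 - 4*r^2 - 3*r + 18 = (r + 2)*(r^2 - 6*r + 9) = (r - 3)*(r + 2)*(r - 3)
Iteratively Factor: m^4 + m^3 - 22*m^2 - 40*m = (m - 5)*(m^3 + 6*m^2 + 8*m) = (m - 5)*(m + 4)*(m^2 + 2*m) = (m - 5)*(m + 2)*(m + 4)*(m)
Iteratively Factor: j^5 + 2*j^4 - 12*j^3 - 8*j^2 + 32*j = (j + 2)*(j^4 - 12*j^2 + 16*j) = (j + 2)*(j + 4)*(j^3 - 4*j^2 + 4*j) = (j - 2)*(j + 2)*(j + 4)*(j^2 - 2*j) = j*(j - 2)*(j + 2)*(j + 4)*(j - 2)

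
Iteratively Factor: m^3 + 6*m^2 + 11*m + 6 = (m + 1)*(m^2 + 5*m + 6) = (m + 1)*(m + 3)*(m + 2)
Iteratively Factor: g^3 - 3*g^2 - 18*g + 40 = (g - 2)*(g^2 - g - 20) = (g - 5)*(g - 2)*(g + 4)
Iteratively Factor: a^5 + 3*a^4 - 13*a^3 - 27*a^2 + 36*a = (a)*(a^4 + 3*a^3 - 13*a^2 - 27*a + 36) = a*(a + 4)*(a^3 - a^2 - 9*a + 9) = a*(a - 1)*(a + 4)*(a^2 - 9) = a*(a - 1)*(a + 3)*(a + 4)*(a - 3)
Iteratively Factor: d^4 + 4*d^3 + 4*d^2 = (d)*(d^3 + 4*d^2 + 4*d) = d*(d + 2)*(d^2 + 2*d) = d*(d + 2)^2*(d)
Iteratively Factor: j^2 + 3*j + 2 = (j + 2)*(j + 1)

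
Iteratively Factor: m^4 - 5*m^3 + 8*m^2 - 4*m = (m - 1)*(m^3 - 4*m^2 + 4*m) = (m - 2)*(m - 1)*(m^2 - 2*m) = (m - 2)^2*(m - 1)*(m)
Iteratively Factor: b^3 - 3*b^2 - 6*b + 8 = (b - 4)*(b^2 + b - 2) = (b - 4)*(b - 1)*(b + 2)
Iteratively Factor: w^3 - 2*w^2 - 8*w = (w - 4)*(w^2 + 2*w) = w*(w - 4)*(w + 2)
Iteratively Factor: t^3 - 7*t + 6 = (t + 3)*(t^2 - 3*t + 2) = (t - 2)*(t + 3)*(t - 1)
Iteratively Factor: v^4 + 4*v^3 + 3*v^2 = (v)*(v^3 + 4*v^2 + 3*v) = v*(v + 1)*(v^2 + 3*v) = v^2*(v + 1)*(v + 3)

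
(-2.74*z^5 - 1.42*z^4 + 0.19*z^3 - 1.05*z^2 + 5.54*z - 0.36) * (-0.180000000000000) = 0.4932*z^5 + 0.2556*z^4 - 0.0342*z^3 + 0.189*z^2 - 0.9972*z + 0.0648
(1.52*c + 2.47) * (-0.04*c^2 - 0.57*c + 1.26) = -0.0608*c^3 - 0.9652*c^2 + 0.5073*c + 3.1122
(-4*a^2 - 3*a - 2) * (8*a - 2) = -32*a^3 - 16*a^2 - 10*a + 4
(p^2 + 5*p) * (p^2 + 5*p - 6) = p^4 + 10*p^3 + 19*p^2 - 30*p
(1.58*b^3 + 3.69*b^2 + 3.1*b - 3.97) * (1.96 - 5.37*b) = -8.4846*b^4 - 16.7185*b^3 - 9.4146*b^2 + 27.3949*b - 7.7812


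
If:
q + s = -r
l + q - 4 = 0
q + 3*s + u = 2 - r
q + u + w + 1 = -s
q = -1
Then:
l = 5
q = -1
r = -w - 1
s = w + 2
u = -2*w - 2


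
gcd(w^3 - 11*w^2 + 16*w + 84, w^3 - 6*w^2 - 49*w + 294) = w^2 - 13*w + 42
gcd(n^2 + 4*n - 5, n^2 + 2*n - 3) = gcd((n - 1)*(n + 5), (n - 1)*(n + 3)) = n - 1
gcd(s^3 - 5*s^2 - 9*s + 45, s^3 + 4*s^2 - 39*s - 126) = s + 3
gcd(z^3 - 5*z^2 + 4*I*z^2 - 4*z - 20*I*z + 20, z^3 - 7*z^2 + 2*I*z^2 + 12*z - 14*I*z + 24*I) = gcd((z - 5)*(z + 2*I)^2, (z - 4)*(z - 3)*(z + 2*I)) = z + 2*I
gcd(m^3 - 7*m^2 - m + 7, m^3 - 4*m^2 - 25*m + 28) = m^2 - 8*m + 7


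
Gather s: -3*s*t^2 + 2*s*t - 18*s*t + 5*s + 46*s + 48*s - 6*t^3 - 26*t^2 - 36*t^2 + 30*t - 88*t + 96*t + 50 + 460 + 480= s*(-3*t^2 - 16*t + 99) - 6*t^3 - 62*t^2 + 38*t + 990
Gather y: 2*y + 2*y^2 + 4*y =2*y^2 + 6*y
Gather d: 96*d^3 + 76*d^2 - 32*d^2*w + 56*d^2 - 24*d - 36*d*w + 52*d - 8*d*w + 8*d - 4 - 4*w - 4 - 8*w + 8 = 96*d^3 + d^2*(132 - 32*w) + d*(36 - 44*w) - 12*w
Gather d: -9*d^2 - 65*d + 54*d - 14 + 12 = -9*d^2 - 11*d - 2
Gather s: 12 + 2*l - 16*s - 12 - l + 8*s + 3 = l - 8*s + 3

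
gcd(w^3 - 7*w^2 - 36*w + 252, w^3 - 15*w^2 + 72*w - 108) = w - 6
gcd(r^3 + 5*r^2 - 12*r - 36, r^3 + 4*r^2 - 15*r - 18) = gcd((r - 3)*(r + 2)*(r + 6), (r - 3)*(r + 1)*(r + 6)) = r^2 + 3*r - 18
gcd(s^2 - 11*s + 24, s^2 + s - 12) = s - 3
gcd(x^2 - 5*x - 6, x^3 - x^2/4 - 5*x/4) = x + 1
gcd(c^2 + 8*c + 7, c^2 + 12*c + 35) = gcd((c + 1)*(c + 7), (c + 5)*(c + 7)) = c + 7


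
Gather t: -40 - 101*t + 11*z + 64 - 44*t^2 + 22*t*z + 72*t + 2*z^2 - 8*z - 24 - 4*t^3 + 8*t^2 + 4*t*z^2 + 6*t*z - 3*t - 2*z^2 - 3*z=-4*t^3 - 36*t^2 + t*(4*z^2 + 28*z - 32)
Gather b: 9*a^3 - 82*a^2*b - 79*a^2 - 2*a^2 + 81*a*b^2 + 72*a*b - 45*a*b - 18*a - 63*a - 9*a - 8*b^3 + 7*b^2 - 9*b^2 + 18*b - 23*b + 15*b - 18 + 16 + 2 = 9*a^3 - 81*a^2 - 90*a - 8*b^3 + b^2*(81*a - 2) + b*(-82*a^2 + 27*a + 10)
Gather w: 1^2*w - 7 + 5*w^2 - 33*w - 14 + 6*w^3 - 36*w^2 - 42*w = 6*w^3 - 31*w^2 - 74*w - 21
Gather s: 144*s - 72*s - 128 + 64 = 72*s - 64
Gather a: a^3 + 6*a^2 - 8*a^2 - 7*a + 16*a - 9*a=a^3 - 2*a^2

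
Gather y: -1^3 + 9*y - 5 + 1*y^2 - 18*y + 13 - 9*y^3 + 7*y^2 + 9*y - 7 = -9*y^3 + 8*y^2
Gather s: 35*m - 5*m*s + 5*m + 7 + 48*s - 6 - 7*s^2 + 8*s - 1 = 40*m - 7*s^2 + s*(56 - 5*m)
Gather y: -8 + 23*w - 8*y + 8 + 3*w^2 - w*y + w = 3*w^2 + 24*w + y*(-w - 8)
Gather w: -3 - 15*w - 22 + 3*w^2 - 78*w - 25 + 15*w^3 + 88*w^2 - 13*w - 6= 15*w^3 + 91*w^2 - 106*w - 56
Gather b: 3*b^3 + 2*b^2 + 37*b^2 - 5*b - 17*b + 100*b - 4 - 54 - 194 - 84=3*b^3 + 39*b^2 + 78*b - 336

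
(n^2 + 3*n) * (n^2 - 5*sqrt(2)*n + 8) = n^4 - 5*sqrt(2)*n^3 + 3*n^3 - 15*sqrt(2)*n^2 + 8*n^2 + 24*n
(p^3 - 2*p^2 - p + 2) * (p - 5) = p^4 - 7*p^3 + 9*p^2 + 7*p - 10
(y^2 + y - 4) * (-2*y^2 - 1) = -2*y^4 - 2*y^3 + 7*y^2 - y + 4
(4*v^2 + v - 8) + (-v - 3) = 4*v^2 - 11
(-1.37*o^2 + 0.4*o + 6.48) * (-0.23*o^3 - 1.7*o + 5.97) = 0.3151*o^5 - 0.092*o^4 + 0.8386*o^3 - 8.8589*o^2 - 8.628*o + 38.6856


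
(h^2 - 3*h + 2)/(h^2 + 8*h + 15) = (h^2 - 3*h + 2)/(h^2 + 8*h + 15)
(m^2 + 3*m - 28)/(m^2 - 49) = (m - 4)/(m - 7)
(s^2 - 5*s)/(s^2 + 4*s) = (s - 5)/(s + 4)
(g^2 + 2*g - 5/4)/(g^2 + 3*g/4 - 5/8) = 2*(2*g + 5)/(4*g + 5)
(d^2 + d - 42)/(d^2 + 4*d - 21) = (d - 6)/(d - 3)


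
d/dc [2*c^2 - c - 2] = 4*c - 1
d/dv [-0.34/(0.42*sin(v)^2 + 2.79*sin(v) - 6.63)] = (0.2856*sin(v) + 0.9486)*cos(v)/(0.42*sin(v)^2 + 2.79*sin(v) - 6.63)^2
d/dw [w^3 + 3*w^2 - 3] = 3*w*(w + 2)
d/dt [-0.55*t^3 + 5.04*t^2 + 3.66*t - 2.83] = -1.65*t^2 + 10.08*t + 3.66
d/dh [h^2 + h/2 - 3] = 2*h + 1/2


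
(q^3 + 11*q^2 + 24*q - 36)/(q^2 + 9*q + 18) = (q^2 + 5*q - 6)/(q + 3)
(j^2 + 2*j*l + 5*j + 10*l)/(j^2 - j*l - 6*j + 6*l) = (j^2 + 2*j*l + 5*j + 10*l)/(j^2 - j*l - 6*j + 6*l)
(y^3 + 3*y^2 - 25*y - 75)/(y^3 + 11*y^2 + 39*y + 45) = (y - 5)/(y + 3)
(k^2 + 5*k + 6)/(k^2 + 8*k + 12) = (k + 3)/(k + 6)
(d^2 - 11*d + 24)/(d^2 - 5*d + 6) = (d - 8)/(d - 2)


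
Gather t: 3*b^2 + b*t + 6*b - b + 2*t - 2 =3*b^2 + 5*b + t*(b + 2) - 2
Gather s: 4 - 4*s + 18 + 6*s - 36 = 2*s - 14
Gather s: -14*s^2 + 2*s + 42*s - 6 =-14*s^2 + 44*s - 6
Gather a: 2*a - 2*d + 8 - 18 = 2*a - 2*d - 10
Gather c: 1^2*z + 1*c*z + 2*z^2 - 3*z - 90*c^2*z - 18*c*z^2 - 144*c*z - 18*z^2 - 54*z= -90*c^2*z + c*(-18*z^2 - 143*z) - 16*z^2 - 56*z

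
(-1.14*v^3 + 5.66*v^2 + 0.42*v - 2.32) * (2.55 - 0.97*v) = 1.1058*v^4 - 8.3972*v^3 + 14.0256*v^2 + 3.3214*v - 5.916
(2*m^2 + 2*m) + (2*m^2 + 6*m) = 4*m^2 + 8*m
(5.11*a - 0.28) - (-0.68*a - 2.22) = 5.79*a + 1.94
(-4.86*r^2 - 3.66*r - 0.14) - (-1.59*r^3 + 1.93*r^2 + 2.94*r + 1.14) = 1.59*r^3 - 6.79*r^2 - 6.6*r - 1.28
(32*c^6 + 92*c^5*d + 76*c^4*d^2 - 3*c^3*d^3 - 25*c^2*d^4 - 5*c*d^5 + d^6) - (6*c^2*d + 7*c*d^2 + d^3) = 32*c^6 + 92*c^5*d + 76*c^4*d^2 - 3*c^3*d^3 - 25*c^2*d^4 - 6*c^2*d - 5*c*d^5 - 7*c*d^2 + d^6 - d^3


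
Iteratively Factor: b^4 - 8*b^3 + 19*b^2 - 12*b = (b - 1)*(b^3 - 7*b^2 + 12*b) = (b - 3)*(b - 1)*(b^2 - 4*b) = b*(b - 3)*(b - 1)*(b - 4)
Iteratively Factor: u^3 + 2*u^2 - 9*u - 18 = (u - 3)*(u^2 + 5*u + 6) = (u - 3)*(u + 3)*(u + 2)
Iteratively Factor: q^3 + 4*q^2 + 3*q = (q + 1)*(q^2 + 3*q) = (q + 1)*(q + 3)*(q)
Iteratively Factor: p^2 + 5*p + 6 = (p + 3)*(p + 2)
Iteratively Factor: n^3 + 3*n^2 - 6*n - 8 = (n + 4)*(n^2 - n - 2) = (n + 1)*(n + 4)*(n - 2)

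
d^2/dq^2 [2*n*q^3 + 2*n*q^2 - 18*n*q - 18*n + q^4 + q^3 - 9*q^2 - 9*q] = 12*n*q + 4*n + 12*q^2 + 6*q - 18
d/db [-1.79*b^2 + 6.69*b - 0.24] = 6.69 - 3.58*b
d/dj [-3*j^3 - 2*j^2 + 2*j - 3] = -9*j^2 - 4*j + 2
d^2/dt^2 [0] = 0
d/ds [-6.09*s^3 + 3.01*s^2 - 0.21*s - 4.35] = -18.27*s^2 + 6.02*s - 0.21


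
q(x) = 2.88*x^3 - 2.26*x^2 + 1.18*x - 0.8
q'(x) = 8.64*x^2 - 4.52*x + 1.18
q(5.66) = 455.68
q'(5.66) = 252.38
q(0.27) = -0.59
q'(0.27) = 0.59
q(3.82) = 131.27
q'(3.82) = 109.99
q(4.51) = 222.75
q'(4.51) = 156.53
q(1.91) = 13.28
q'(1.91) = 24.07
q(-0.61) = -3.01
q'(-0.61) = 7.15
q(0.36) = -0.53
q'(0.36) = 0.67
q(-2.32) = -51.66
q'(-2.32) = 58.17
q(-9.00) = -2294.00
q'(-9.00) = 741.70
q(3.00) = 60.16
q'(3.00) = 65.38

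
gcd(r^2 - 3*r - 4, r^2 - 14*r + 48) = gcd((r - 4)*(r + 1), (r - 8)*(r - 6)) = 1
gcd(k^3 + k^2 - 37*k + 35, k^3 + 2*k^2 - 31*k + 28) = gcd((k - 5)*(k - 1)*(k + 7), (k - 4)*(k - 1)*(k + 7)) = k^2 + 6*k - 7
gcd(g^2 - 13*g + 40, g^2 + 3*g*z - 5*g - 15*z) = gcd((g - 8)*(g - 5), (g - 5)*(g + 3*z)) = g - 5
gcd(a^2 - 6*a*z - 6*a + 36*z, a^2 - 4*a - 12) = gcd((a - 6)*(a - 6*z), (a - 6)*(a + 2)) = a - 6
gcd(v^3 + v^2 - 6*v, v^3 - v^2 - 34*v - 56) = 1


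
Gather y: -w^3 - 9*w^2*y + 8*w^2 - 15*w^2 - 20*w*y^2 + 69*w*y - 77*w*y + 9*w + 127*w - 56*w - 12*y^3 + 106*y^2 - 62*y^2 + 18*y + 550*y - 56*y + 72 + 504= -w^3 - 7*w^2 + 80*w - 12*y^3 + y^2*(44 - 20*w) + y*(-9*w^2 - 8*w + 512) + 576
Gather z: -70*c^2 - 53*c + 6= -70*c^2 - 53*c + 6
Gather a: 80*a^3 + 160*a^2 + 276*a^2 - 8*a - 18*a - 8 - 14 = 80*a^3 + 436*a^2 - 26*a - 22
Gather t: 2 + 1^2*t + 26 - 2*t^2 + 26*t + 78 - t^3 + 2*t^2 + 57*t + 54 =-t^3 + 84*t + 160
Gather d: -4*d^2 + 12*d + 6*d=-4*d^2 + 18*d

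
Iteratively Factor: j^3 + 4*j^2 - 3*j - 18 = (j + 3)*(j^2 + j - 6) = (j + 3)^2*(j - 2)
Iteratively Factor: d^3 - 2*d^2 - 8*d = (d - 4)*(d^2 + 2*d) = (d - 4)*(d + 2)*(d)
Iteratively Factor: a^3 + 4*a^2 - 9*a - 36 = (a - 3)*(a^2 + 7*a + 12) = (a - 3)*(a + 4)*(a + 3)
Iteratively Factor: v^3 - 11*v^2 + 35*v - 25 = (v - 1)*(v^2 - 10*v + 25) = (v - 5)*(v - 1)*(v - 5)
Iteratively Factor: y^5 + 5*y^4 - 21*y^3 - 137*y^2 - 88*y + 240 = (y + 4)*(y^4 + y^3 - 25*y^2 - 37*y + 60) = (y + 4)^2*(y^3 - 3*y^2 - 13*y + 15) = (y + 3)*(y + 4)^2*(y^2 - 6*y + 5) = (y - 1)*(y + 3)*(y + 4)^2*(y - 5)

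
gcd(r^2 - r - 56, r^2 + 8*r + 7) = r + 7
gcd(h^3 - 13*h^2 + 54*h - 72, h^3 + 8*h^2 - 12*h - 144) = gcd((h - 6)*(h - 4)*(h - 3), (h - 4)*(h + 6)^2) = h - 4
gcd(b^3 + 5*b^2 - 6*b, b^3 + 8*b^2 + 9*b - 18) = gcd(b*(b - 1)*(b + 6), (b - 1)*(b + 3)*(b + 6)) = b^2 + 5*b - 6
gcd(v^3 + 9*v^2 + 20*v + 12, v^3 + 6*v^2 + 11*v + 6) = v^2 + 3*v + 2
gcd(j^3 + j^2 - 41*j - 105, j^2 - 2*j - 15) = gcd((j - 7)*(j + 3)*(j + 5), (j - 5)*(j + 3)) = j + 3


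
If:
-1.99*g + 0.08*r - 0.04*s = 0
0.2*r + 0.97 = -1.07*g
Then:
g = -0.0165425971877585*s - 0.160463192721257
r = 0.0885028949545079*s - 3.99152191894127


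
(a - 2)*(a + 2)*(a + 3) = a^3 + 3*a^2 - 4*a - 12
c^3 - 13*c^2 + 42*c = c*(c - 7)*(c - 6)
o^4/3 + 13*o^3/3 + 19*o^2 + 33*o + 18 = (o/3 + 1)*(o + 1)*(o + 3)*(o + 6)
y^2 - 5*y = y*(y - 5)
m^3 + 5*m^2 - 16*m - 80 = (m - 4)*(m + 4)*(m + 5)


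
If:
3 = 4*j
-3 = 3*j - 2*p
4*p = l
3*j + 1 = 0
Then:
No Solution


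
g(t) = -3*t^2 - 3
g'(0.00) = 0.00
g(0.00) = -3.00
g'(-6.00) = 36.00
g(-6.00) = -111.00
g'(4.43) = -26.58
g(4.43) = -61.87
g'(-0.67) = 4.02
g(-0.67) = -4.35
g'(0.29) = -1.74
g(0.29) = -3.25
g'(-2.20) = 13.20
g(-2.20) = -17.52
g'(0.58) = -3.48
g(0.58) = -4.01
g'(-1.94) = 11.64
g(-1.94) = -14.29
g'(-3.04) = 18.24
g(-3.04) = -30.72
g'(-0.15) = 0.90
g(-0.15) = -3.07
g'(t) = -6*t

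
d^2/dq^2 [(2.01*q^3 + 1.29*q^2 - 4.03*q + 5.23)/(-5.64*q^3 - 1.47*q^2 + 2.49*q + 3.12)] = (-48.739752*q^6 + 599.790312*q^5 - 2329.031232*q^4 - 933.769386*q^3 + 1094.66991*q^2 - 443.825082*q - 200.55807)/(179.406144*q^9 + 140.280336*q^8 - 201.055284*q^7 - 418.425885*q^6 - 66.440007*q^5 + 270.012609*q^4 + 217.788615*q^3 - 15.104232*q^2 - 72.715968*q - 30.371328)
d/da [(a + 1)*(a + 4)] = 2*a + 5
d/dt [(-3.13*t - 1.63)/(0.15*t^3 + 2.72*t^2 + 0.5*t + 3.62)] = (0.939*t^3 + 9.2471*t^2 + 8.8672*t - 10.5156)/(0.0225*t^6 + 0.816*t^5 + 7.5484*t^4 + 3.806*t^3 + 19.9428*t^2 + 3.62*t + 13.1044)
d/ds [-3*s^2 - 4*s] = -6*s - 4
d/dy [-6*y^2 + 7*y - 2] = 7 - 12*y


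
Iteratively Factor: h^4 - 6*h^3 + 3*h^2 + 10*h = (h - 5)*(h^3 - h^2 - 2*h) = h*(h - 5)*(h^2 - h - 2) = h*(h - 5)*(h - 2)*(h + 1)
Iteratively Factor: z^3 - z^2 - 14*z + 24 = (z + 4)*(z^2 - 5*z + 6) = (z - 2)*(z + 4)*(z - 3)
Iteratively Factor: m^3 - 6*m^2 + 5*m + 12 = (m + 1)*(m^2 - 7*m + 12) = (m - 3)*(m + 1)*(m - 4)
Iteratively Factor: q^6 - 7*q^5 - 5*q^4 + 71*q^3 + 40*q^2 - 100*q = (q + 2)*(q^5 - 9*q^4 + 13*q^3 + 45*q^2 - 50*q) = (q - 5)*(q + 2)*(q^4 - 4*q^3 - 7*q^2 + 10*q) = (q - 5)*(q + 2)^2*(q^3 - 6*q^2 + 5*q) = (q - 5)^2*(q + 2)^2*(q^2 - q) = (q - 5)^2*(q - 1)*(q + 2)^2*(q)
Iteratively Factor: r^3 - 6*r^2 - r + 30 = (r - 3)*(r^2 - 3*r - 10) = (r - 3)*(r + 2)*(r - 5)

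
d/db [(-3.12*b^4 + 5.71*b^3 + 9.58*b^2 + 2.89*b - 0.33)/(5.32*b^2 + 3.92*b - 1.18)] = (-33.1968*b^5 - 6.31399999999999*b^4 + 59.4928*b^3 + 1.9654*b^2 - 19.0976*b - 2.1166)/(28.3024*b^4 + 41.7088*b^3 + 2.8112*b^2 - 9.2512*b + 1.3924)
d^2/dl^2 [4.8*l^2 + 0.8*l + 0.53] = 9.60000000000000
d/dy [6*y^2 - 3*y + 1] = 12*y - 3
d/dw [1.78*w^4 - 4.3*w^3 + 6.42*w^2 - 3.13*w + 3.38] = 7.12*w^3 - 12.9*w^2 + 12.84*w - 3.13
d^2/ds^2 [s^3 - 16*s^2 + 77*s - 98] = 6*s - 32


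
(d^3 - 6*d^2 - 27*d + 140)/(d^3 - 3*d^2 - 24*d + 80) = (d - 7)/(d - 4)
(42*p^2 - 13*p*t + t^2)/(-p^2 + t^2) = (-42*p^2 + 13*p*t - t^2)/(p^2 - t^2)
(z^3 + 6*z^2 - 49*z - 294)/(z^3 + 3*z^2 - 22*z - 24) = (z^2 - 49)/(z^2 - 3*z - 4)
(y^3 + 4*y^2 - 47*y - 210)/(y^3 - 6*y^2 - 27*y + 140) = (y + 6)/(y - 4)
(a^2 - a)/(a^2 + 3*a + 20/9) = 9*a*(a - 1)/(9*a^2 + 27*a + 20)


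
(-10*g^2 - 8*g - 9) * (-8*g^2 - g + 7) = 80*g^4 + 74*g^3 + 10*g^2 - 47*g - 63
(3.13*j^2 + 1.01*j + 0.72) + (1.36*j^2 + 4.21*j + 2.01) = 4.49*j^2 + 5.22*j + 2.73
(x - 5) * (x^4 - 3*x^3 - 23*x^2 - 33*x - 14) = x^5 - 8*x^4 - 8*x^3 + 82*x^2 + 151*x + 70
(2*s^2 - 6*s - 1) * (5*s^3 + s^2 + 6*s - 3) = 10*s^5 - 28*s^4 + s^3 - 43*s^2 + 12*s + 3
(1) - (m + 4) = -m - 3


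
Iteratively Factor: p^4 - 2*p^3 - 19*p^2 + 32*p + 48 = (p - 3)*(p^3 + p^2 - 16*p - 16) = (p - 3)*(p + 4)*(p^2 - 3*p - 4) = (p - 3)*(p + 1)*(p + 4)*(p - 4)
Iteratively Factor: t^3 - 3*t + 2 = (t - 1)*(t^2 + t - 2) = (t - 1)*(t + 2)*(t - 1)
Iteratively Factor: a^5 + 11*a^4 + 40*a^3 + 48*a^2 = (a)*(a^4 + 11*a^3 + 40*a^2 + 48*a) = a^2*(a^3 + 11*a^2 + 40*a + 48) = a^2*(a + 3)*(a^2 + 8*a + 16) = a^2*(a + 3)*(a + 4)*(a + 4)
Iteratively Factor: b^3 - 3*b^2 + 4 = (b - 2)*(b^2 - b - 2) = (b - 2)^2*(b + 1)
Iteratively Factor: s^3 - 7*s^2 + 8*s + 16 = (s - 4)*(s^2 - 3*s - 4) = (s - 4)*(s + 1)*(s - 4)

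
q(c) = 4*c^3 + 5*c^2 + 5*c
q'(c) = 12*c^2 + 10*c + 5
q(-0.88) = -3.25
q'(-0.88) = 5.49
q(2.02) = 63.47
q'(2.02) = 74.16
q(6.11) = 1129.61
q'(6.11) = 514.09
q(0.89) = 11.23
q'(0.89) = 23.41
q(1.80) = 48.53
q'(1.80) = 61.88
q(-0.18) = -0.76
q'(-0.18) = 3.59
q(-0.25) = -1.00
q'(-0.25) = 3.25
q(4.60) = 518.14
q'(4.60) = 304.92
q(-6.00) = -714.00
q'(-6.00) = 377.00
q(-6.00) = -714.00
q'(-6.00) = 377.00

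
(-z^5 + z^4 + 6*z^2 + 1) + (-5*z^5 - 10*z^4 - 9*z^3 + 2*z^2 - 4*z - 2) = -6*z^5 - 9*z^4 - 9*z^3 + 8*z^2 - 4*z - 1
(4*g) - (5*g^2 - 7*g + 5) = -5*g^2 + 11*g - 5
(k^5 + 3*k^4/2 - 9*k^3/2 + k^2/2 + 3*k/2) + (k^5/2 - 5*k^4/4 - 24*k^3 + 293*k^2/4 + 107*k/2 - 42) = 3*k^5/2 + k^4/4 - 57*k^3/2 + 295*k^2/4 + 55*k - 42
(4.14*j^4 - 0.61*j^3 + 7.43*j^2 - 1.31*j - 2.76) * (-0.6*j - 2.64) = -2.484*j^5 - 10.5636*j^4 - 2.8476*j^3 - 18.8292*j^2 + 5.1144*j + 7.2864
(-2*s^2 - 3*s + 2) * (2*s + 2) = -4*s^3 - 10*s^2 - 2*s + 4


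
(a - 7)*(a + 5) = a^2 - 2*a - 35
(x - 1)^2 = x^2 - 2*x + 1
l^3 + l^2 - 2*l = l*(l - 1)*(l + 2)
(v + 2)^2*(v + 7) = v^3 + 11*v^2 + 32*v + 28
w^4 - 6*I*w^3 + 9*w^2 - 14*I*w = w*(w - 7*I)*(w - I)*(w + 2*I)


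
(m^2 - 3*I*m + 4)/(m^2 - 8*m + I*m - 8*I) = (m - 4*I)/(m - 8)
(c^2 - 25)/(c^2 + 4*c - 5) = (c - 5)/(c - 1)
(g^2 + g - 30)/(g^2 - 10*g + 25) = (g + 6)/(g - 5)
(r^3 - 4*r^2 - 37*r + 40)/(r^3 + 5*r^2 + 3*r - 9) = (r^2 - 3*r - 40)/(r^2 + 6*r + 9)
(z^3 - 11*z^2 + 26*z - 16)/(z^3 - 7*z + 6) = (z - 8)/(z + 3)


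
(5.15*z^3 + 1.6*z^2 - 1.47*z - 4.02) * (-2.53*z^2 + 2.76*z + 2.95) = -13.0295*z^5 + 10.166*z^4 + 23.3276*z^3 + 10.8334*z^2 - 15.4317*z - 11.859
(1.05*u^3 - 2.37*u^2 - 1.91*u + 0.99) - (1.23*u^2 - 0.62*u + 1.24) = 1.05*u^3 - 3.6*u^2 - 1.29*u - 0.25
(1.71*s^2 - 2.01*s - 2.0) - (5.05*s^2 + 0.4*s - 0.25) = -3.34*s^2 - 2.41*s - 1.75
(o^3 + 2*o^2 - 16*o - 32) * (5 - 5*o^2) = -5*o^5 - 10*o^4 + 85*o^3 + 170*o^2 - 80*o - 160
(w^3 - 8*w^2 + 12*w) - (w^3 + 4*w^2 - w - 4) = -12*w^2 + 13*w + 4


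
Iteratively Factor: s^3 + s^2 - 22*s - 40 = (s - 5)*(s^2 + 6*s + 8) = (s - 5)*(s + 4)*(s + 2)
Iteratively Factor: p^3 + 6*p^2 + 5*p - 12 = (p + 4)*(p^2 + 2*p - 3) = (p + 3)*(p + 4)*(p - 1)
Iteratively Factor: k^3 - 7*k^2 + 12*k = (k - 3)*(k^2 - 4*k) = k*(k - 3)*(k - 4)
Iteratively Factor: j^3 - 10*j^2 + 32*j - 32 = (j - 2)*(j^2 - 8*j + 16) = (j - 4)*(j - 2)*(j - 4)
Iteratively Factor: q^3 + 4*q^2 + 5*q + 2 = (q + 1)*(q^2 + 3*q + 2) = (q + 1)*(q + 2)*(q + 1)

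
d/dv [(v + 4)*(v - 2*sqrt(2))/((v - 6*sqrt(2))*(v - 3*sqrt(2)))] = (-7*sqrt(2)*v^2 - 4*v^2 + 16*sqrt(2)*v + 72*v - 72*sqrt(2))/(v^4 - 18*sqrt(2)*v^3 + 234*v^2 - 648*sqrt(2)*v + 1296)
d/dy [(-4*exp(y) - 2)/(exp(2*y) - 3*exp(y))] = 2*(2*exp(2*y) + 2*exp(y) - 3)*exp(-y)/(exp(2*y) - 6*exp(y) + 9)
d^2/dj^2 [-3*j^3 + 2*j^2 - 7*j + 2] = 4 - 18*j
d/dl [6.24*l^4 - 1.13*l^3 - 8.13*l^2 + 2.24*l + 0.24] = 24.96*l^3 - 3.39*l^2 - 16.26*l + 2.24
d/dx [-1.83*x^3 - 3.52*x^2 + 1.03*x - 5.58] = -5.49*x^2 - 7.04*x + 1.03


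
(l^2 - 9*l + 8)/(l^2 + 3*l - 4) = (l - 8)/(l + 4)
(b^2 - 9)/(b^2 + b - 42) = (b^2 - 9)/(b^2 + b - 42)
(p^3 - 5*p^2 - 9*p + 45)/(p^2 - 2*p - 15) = p - 3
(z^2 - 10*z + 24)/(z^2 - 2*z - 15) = (-z^2 + 10*z - 24)/(-z^2 + 2*z + 15)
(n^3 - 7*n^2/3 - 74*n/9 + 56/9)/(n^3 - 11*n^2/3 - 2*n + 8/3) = (n + 7/3)/(n + 1)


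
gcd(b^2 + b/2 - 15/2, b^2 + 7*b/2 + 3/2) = b + 3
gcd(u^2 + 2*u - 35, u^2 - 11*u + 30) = u - 5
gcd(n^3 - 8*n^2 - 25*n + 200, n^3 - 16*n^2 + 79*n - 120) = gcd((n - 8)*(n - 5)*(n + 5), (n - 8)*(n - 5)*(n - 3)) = n^2 - 13*n + 40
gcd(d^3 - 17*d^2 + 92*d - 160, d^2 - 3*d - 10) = d - 5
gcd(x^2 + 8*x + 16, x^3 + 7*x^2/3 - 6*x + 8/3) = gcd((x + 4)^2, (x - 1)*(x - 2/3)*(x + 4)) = x + 4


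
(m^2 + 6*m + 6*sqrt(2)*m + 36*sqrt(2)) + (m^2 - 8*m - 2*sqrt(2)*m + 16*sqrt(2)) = 2*m^2 - 2*m + 4*sqrt(2)*m + 52*sqrt(2)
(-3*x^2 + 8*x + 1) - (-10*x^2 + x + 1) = 7*x^2 + 7*x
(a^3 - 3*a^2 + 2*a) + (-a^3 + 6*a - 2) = -3*a^2 + 8*a - 2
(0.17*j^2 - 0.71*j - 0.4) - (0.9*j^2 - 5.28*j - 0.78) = -0.73*j^2 + 4.57*j + 0.38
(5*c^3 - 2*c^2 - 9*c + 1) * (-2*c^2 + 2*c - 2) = -10*c^5 + 14*c^4 + 4*c^3 - 16*c^2 + 20*c - 2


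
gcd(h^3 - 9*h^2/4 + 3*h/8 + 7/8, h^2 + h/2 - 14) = 1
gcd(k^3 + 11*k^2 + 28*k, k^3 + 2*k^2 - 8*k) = k^2 + 4*k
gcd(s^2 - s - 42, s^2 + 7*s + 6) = s + 6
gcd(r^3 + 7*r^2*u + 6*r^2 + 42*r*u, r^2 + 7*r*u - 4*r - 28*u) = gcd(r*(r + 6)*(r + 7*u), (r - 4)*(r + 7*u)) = r + 7*u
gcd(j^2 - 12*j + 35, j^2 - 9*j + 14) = j - 7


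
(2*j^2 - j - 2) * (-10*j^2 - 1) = -20*j^4 + 10*j^3 + 18*j^2 + j + 2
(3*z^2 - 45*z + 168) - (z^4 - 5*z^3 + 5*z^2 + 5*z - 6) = -z^4 + 5*z^3 - 2*z^2 - 50*z + 174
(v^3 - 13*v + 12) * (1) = v^3 - 13*v + 12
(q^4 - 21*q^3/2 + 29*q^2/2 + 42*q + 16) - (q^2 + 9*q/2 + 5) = q^4 - 21*q^3/2 + 27*q^2/2 + 75*q/2 + 11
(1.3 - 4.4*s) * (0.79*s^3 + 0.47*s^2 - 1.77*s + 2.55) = -3.476*s^4 - 1.041*s^3 + 8.399*s^2 - 13.521*s + 3.315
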